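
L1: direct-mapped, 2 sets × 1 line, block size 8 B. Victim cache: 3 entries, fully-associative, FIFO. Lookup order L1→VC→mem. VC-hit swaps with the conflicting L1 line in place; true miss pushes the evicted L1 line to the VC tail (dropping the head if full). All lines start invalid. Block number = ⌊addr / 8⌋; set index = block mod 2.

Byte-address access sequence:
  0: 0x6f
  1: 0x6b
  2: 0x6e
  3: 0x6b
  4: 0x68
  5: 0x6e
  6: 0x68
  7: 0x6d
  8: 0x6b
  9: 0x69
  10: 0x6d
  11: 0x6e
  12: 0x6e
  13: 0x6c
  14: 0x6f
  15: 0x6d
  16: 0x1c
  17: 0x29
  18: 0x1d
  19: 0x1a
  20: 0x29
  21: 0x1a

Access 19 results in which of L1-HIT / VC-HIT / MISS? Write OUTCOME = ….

OUTCOME = L1-HIT

  [0] addr=0x6f blk=13 s=1: MISS | VC []
  [1] addr=0x6b blk=13 s=1: L1-HIT | VC []
  [2] addr=0x6e blk=13 s=1: L1-HIT | VC []
  [3] addr=0x6b blk=13 s=1: L1-HIT | VC []
  [4] addr=0x68 blk=13 s=1: L1-HIT | VC []
  [5] addr=0x6e blk=13 s=1: L1-HIT | VC []
  [6] addr=0x68 blk=13 s=1: L1-HIT | VC []
  [7] addr=0x6d blk=13 s=1: L1-HIT | VC []
  [8] addr=0x6b blk=13 s=1: L1-HIT | VC []
  [9] addr=0x69 blk=13 s=1: L1-HIT | VC []
  [10] addr=0x6d blk=13 s=1: L1-HIT | VC []
  [11] addr=0x6e blk=13 s=1: L1-HIT | VC []
  [12] addr=0x6e blk=13 s=1: L1-HIT | VC []
  [13] addr=0x6c blk=13 s=1: L1-HIT | VC []
  [14] addr=0x6f blk=13 s=1: L1-HIT | VC []
  [15] addr=0x6d blk=13 s=1: L1-HIT | VC []
  [16] addr=0x1c blk=3 s=1: MISS | VC [13]
  [17] addr=0x29 blk=5 s=1: MISS | VC [13, 3]
  [18] addr=0x1d blk=3 s=1: VC-HIT | VC [13, 5]
  [19] addr=0x1a blk=3 s=1: L1-HIT | VC [13, 5]
  [20] addr=0x29 blk=5 s=1: VC-HIT | VC [13, 3]
  [21] addr=0x1a blk=3 s=1: VC-HIT | VC [13, 5]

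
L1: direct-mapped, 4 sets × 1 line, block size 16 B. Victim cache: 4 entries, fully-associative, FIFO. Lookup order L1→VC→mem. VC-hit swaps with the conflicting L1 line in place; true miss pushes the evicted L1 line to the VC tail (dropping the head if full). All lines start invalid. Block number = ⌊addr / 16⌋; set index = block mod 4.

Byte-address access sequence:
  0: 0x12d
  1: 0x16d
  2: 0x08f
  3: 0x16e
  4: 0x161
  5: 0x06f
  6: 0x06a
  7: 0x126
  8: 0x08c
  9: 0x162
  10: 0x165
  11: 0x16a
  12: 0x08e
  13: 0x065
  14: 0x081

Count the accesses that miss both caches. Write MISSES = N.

  [0] addr=0x12d blk=18 s=2: MISS | VC []
  [1] addr=0x16d blk=22 s=2: MISS | VC [18]
  [2] addr=0x8f blk=8 s=0: MISS | VC [18]
  [3] addr=0x16e blk=22 s=2: L1-HIT | VC [18]
  [4] addr=0x161 blk=22 s=2: L1-HIT | VC [18]
  [5] addr=0x6f blk=6 s=2: MISS | VC [18, 22]
  [6] addr=0x6a blk=6 s=2: L1-HIT | VC [18, 22]
  [7] addr=0x126 blk=18 s=2: VC-HIT | VC [6, 22]
  [8] addr=0x8c blk=8 s=0: L1-HIT | VC [6, 22]
  [9] addr=0x162 blk=22 s=2: VC-HIT | VC [6, 18]
  [10] addr=0x165 blk=22 s=2: L1-HIT | VC [6, 18]
  [11] addr=0x16a blk=22 s=2: L1-HIT | VC [6, 18]
  [12] addr=0x8e blk=8 s=0: L1-HIT | VC [6, 18]
  [13] addr=0x65 blk=6 s=2: VC-HIT | VC [22, 18]
  [14] addr=0x81 blk=8 s=0: L1-HIT | VC [22, 18]

MISSES = 4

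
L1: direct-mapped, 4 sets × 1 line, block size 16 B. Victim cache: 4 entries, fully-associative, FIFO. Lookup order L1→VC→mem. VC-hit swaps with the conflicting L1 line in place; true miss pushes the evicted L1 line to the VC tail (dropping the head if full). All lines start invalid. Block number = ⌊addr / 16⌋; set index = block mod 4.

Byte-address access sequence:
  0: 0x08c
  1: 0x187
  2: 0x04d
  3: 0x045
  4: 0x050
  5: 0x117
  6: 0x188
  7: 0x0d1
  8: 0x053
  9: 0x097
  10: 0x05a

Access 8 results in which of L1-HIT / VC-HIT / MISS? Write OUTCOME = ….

  [0] addr=0x8c blk=8 s=0: MISS | VC []
  [1] addr=0x187 blk=24 s=0: MISS | VC [8]
  [2] addr=0x4d blk=4 s=0: MISS | VC [8, 24]
  [3] addr=0x45 blk=4 s=0: L1-HIT | VC [8, 24]
  [4] addr=0x50 blk=5 s=1: MISS | VC [8, 24]
  [5] addr=0x117 blk=17 s=1: MISS | VC [8, 24, 5]
  [6] addr=0x188 blk=24 s=0: VC-HIT | VC [8, 4, 5]
  [7] addr=0xd1 blk=13 s=1: MISS | VC [8, 4, 5, 17]
  [8] addr=0x53 blk=5 s=1: VC-HIT | VC [8, 4, 13, 17]
  [9] addr=0x97 blk=9 s=1: MISS | VC [4, 13, 17, 5]
  [10] addr=0x5a blk=5 s=1: VC-HIT | VC [4, 13, 17, 9]

OUTCOME = VC-HIT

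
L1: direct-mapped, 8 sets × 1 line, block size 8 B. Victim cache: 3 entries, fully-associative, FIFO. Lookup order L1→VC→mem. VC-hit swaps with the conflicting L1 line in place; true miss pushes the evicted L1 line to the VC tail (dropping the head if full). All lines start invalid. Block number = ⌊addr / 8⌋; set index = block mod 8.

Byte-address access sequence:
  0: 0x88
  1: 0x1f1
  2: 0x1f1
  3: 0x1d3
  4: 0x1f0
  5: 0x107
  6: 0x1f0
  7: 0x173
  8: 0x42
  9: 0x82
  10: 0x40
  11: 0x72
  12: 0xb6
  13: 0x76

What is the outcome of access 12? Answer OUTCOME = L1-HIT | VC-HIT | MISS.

OUTCOME = MISS

#0 0x88→b17/s1 MISS; vc=[]
#1 0x1f1→b62/s6 MISS; vc=[]
#2 0x1f1→b62/s6 L1-HIT; vc=[]
#3 0x1d3→b58/s2 MISS; vc=[]
#4 0x1f0→b62/s6 L1-HIT; vc=[]
#5 0x107→b32/s0 MISS; vc=[]
#6 0x1f0→b62/s6 L1-HIT; vc=[]
#7 0x173→b46/s6 MISS; vc=[62]
#8 0x42→b8/s0 MISS; vc=[62,32]
#9 0x82→b16/s0 MISS; vc=[62,32,8]
#10 0x40→b8/s0 VC-HIT; vc=[62,32,16]
#11 0x72→b14/s6 MISS; vc=[32,16,46]
#12 0xb6→b22/s6 MISS; vc=[16,46,14]
#13 0x76→b14/s6 VC-HIT; vc=[16,46,22]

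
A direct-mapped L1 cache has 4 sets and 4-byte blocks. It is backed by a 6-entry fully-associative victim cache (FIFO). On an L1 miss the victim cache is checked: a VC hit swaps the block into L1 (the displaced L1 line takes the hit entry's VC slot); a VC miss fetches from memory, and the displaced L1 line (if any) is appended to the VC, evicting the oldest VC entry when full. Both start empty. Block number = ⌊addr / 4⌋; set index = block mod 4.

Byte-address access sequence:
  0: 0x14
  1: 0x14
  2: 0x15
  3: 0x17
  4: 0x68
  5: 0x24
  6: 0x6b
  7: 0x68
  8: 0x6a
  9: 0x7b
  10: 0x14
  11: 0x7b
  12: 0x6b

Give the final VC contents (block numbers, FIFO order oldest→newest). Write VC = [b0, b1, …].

VC = [9, 30]

  [0] addr=0x14 blk=5 s=1: MISS | VC []
  [1] addr=0x14 blk=5 s=1: L1-HIT | VC []
  [2] addr=0x15 blk=5 s=1: L1-HIT | VC []
  [3] addr=0x17 blk=5 s=1: L1-HIT | VC []
  [4] addr=0x68 blk=26 s=2: MISS | VC []
  [5] addr=0x24 blk=9 s=1: MISS | VC [5]
  [6] addr=0x6b blk=26 s=2: L1-HIT | VC [5]
  [7] addr=0x68 blk=26 s=2: L1-HIT | VC [5]
  [8] addr=0x6a blk=26 s=2: L1-HIT | VC [5]
  [9] addr=0x7b blk=30 s=2: MISS | VC [5, 26]
  [10] addr=0x14 blk=5 s=1: VC-HIT | VC [9, 26]
  [11] addr=0x7b blk=30 s=2: L1-HIT | VC [9, 26]
  [12] addr=0x6b blk=26 s=2: VC-HIT | VC [9, 30]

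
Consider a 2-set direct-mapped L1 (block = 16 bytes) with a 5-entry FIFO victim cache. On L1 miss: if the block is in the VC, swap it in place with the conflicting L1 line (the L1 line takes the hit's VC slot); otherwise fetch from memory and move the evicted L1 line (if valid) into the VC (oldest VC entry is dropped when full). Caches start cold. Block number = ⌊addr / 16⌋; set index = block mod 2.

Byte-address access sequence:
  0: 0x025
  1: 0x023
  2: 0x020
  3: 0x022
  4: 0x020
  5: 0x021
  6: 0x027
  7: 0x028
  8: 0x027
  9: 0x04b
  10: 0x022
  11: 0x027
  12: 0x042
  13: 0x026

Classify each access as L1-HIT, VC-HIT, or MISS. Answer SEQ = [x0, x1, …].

  [0] addr=0x25 blk=2 s=0: MISS | VC []
  [1] addr=0x23 blk=2 s=0: L1-HIT | VC []
  [2] addr=0x20 blk=2 s=0: L1-HIT | VC []
  [3] addr=0x22 blk=2 s=0: L1-HIT | VC []
  [4] addr=0x20 blk=2 s=0: L1-HIT | VC []
  [5] addr=0x21 blk=2 s=0: L1-HIT | VC []
  [6] addr=0x27 blk=2 s=0: L1-HIT | VC []
  [7] addr=0x28 blk=2 s=0: L1-HIT | VC []
  [8] addr=0x27 blk=2 s=0: L1-HIT | VC []
  [9] addr=0x4b blk=4 s=0: MISS | VC [2]
  [10] addr=0x22 blk=2 s=0: VC-HIT | VC [4]
  [11] addr=0x27 blk=2 s=0: L1-HIT | VC [4]
  [12] addr=0x42 blk=4 s=0: VC-HIT | VC [2]
  [13] addr=0x26 blk=2 s=0: VC-HIT | VC [4]

SEQ = [MISS, L1-HIT, L1-HIT, L1-HIT, L1-HIT, L1-HIT, L1-HIT, L1-HIT, L1-HIT, MISS, VC-HIT, L1-HIT, VC-HIT, VC-HIT]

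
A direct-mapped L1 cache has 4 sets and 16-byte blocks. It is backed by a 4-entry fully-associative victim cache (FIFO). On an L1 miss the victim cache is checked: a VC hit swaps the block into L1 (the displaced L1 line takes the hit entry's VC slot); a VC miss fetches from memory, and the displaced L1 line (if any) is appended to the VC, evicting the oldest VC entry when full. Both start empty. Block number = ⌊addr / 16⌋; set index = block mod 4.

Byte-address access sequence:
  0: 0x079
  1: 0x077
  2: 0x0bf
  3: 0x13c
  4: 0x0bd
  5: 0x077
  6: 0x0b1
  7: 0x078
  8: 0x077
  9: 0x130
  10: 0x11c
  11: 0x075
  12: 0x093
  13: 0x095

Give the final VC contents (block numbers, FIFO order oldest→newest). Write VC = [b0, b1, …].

#0 0x79→b7/s3 MISS; vc=[]
#1 0x77→b7/s3 L1-HIT; vc=[]
#2 0xbf→b11/s3 MISS; vc=[7]
#3 0x13c→b19/s3 MISS; vc=[7,11]
#4 0xbd→b11/s3 VC-HIT; vc=[7,19]
#5 0x77→b7/s3 VC-HIT; vc=[11,19]
#6 0xb1→b11/s3 VC-HIT; vc=[7,19]
#7 0x78→b7/s3 VC-HIT; vc=[11,19]
#8 0x77→b7/s3 L1-HIT; vc=[11,19]
#9 0x130→b19/s3 VC-HIT; vc=[11,7]
#10 0x11c→b17/s1 MISS; vc=[11,7]
#11 0x75→b7/s3 VC-HIT; vc=[11,19]
#12 0x93→b9/s1 MISS; vc=[11,19,17]
#13 0x95→b9/s1 L1-HIT; vc=[11,19,17]

VC = [11, 19, 17]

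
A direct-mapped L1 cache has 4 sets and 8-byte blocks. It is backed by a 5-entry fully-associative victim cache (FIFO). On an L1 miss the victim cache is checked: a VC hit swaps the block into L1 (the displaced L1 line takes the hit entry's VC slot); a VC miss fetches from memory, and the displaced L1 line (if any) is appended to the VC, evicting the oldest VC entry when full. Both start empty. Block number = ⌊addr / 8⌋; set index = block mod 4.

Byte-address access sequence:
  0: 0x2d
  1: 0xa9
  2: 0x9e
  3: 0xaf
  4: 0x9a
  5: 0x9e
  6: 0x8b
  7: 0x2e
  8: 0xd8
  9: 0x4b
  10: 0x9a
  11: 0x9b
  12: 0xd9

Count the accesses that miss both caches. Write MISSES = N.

#0 0x2d→b5/s1 MISS; vc=[]
#1 0xa9→b21/s1 MISS; vc=[5]
#2 0x9e→b19/s3 MISS; vc=[5]
#3 0xaf→b21/s1 L1-HIT; vc=[5]
#4 0x9a→b19/s3 L1-HIT; vc=[5]
#5 0x9e→b19/s3 L1-HIT; vc=[5]
#6 0x8b→b17/s1 MISS; vc=[5,21]
#7 0x2e→b5/s1 VC-HIT; vc=[17,21]
#8 0xd8→b27/s3 MISS; vc=[17,21,19]
#9 0x4b→b9/s1 MISS; vc=[17,21,19,5]
#10 0x9a→b19/s3 VC-HIT; vc=[17,21,27,5]
#11 0x9b→b19/s3 L1-HIT; vc=[17,21,27,5]
#12 0xd9→b27/s3 VC-HIT; vc=[17,21,19,5]

MISSES = 6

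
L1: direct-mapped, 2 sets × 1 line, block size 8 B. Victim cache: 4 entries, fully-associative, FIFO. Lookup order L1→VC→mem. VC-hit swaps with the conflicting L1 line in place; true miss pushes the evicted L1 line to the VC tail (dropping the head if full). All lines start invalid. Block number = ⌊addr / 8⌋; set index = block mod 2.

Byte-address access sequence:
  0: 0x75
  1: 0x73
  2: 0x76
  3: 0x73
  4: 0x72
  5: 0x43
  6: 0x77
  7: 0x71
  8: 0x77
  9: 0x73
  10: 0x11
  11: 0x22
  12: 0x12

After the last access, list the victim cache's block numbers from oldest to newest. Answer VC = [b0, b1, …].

0: 0x75 (blk 14, set 0) → MISS  vc=[]
1: 0x73 (blk 14, set 0) → L1-HIT  vc=[]
2: 0x76 (blk 14, set 0) → L1-HIT  vc=[]
3: 0x73 (blk 14, set 0) → L1-HIT  vc=[]
4: 0x72 (blk 14, set 0) → L1-HIT  vc=[]
5: 0x43 (blk 8, set 0) → MISS  vc=[14]
6: 0x77 (blk 14, set 0) → VC-HIT  vc=[8]
7: 0x71 (blk 14, set 0) → L1-HIT  vc=[8]
8: 0x77 (blk 14, set 0) → L1-HIT  vc=[8]
9: 0x73 (blk 14, set 0) → L1-HIT  vc=[8]
10: 0x11 (blk 2, set 0) → MISS  vc=[8, 14]
11: 0x22 (blk 4, set 0) → MISS  vc=[8, 14, 2]
12: 0x12 (blk 2, set 0) → VC-HIT  vc=[8, 14, 4]

VC = [8, 14, 4]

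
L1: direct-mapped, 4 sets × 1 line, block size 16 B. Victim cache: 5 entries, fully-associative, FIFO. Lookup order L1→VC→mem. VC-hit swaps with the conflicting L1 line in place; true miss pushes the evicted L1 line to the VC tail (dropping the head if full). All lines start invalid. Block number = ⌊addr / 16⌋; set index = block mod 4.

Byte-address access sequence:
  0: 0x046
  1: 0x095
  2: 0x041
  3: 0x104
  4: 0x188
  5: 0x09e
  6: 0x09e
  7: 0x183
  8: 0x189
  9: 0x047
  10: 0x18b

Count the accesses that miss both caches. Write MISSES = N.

MISSES = 4

#0 0x46→b4/s0 MISS; vc=[]
#1 0x95→b9/s1 MISS; vc=[]
#2 0x41→b4/s0 L1-HIT; vc=[]
#3 0x104→b16/s0 MISS; vc=[4]
#4 0x188→b24/s0 MISS; vc=[4,16]
#5 0x9e→b9/s1 L1-HIT; vc=[4,16]
#6 0x9e→b9/s1 L1-HIT; vc=[4,16]
#7 0x183→b24/s0 L1-HIT; vc=[4,16]
#8 0x189→b24/s0 L1-HIT; vc=[4,16]
#9 0x47→b4/s0 VC-HIT; vc=[24,16]
#10 0x18b→b24/s0 VC-HIT; vc=[4,16]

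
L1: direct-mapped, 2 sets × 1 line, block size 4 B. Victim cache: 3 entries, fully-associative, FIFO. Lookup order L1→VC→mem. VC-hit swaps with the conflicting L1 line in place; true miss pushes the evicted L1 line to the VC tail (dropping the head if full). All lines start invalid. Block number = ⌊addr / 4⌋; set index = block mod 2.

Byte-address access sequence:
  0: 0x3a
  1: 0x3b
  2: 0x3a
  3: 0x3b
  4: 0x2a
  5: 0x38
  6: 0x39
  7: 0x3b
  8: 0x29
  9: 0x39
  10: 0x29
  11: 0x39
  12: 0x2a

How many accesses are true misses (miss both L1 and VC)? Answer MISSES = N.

  [0] addr=0x3a blk=14 s=0: MISS | VC []
  [1] addr=0x3b blk=14 s=0: L1-HIT | VC []
  [2] addr=0x3a blk=14 s=0: L1-HIT | VC []
  [3] addr=0x3b blk=14 s=0: L1-HIT | VC []
  [4] addr=0x2a blk=10 s=0: MISS | VC [14]
  [5] addr=0x38 blk=14 s=0: VC-HIT | VC [10]
  [6] addr=0x39 blk=14 s=0: L1-HIT | VC [10]
  [7] addr=0x3b blk=14 s=0: L1-HIT | VC [10]
  [8] addr=0x29 blk=10 s=0: VC-HIT | VC [14]
  [9] addr=0x39 blk=14 s=0: VC-HIT | VC [10]
  [10] addr=0x29 blk=10 s=0: VC-HIT | VC [14]
  [11] addr=0x39 blk=14 s=0: VC-HIT | VC [10]
  [12] addr=0x2a blk=10 s=0: VC-HIT | VC [14]

MISSES = 2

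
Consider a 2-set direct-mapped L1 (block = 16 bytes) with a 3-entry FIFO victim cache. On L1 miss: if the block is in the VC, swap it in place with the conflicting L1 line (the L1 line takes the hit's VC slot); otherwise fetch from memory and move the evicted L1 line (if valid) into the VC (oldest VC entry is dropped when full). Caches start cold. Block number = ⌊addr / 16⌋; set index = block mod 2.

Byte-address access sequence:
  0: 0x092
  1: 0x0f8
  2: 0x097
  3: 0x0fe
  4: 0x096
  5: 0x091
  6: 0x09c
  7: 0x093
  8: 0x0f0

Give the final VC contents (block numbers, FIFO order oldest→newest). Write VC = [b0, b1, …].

0: 0x92 (blk 9, set 1) → MISS  vc=[]
1: 0xf8 (blk 15, set 1) → MISS  vc=[9]
2: 0x97 (blk 9, set 1) → VC-HIT  vc=[15]
3: 0xfe (blk 15, set 1) → VC-HIT  vc=[9]
4: 0x96 (blk 9, set 1) → VC-HIT  vc=[15]
5: 0x91 (blk 9, set 1) → L1-HIT  vc=[15]
6: 0x9c (blk 9, set 1) → L1-HIT  vc=[15]
7: 0x93 (blk 9, set 1) → L1-HIT  vc=[15]
8: 0xf0 (blk 15, set 1) → VC-HIT  vc=[9]

VC = [9]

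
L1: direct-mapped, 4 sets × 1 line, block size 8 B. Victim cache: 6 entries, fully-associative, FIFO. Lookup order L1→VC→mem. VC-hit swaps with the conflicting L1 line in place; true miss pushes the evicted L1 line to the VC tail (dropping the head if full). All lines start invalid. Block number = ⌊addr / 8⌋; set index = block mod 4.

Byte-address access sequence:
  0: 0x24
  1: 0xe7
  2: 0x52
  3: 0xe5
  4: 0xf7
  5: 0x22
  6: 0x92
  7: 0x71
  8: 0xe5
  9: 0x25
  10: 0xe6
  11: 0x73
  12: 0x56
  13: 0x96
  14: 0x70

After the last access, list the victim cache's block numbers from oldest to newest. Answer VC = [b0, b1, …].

VC = [4, 18, 30, 10]

0: 0x24 (blk 4, set 0) → MISS  vc=[]
1: 0xe7 (blk 28, set 0) → MISS  vc=[4]
2: 0x52 (blk 10, set 2) → MISS  vc=[4]
3: 0xe5 (blk 28, set 0) → L1-HIT  vc=[4]
4: 0xf7 (blk 30, set 2) → MISS  vc=[4, 10]
5: 0x22 (blk 4, set 0) → VC-HIT  vc=[28, 10]
6: 0x92 (blk 18, set 2) → MISS  vc=[28, 10, 30]
7: 0x71 (blk 14, set 2) → MISS  vc=[28, 10, 30, 18]
8: 0xe5 (blk 28, set 0) → VC-HIT  vc=[4, 10, 30, 18]
9: 0x25 (blk 4, set 0) → VC-HIT  vc=[28, 10, 30, 18]
10: 0xe6 (blk 28, set 0) → VC-HIT  vc=[4, 10, 30, 18]
11: 0x73 (blk 14, set 2) → L1-HIT  vc=[4, 10, 30, 18]
12: 0x56 (blk 10, set 2) → VC-HIT  vc=[4, 14, 30, 18]
13: 0x96 (blk 18, set 2) → VC-HIT  vc=[4, 14, 30, 10]
14: 0x70 (blk 14, set 2) → VC-HIT  vc=[4, 18, 30, 10]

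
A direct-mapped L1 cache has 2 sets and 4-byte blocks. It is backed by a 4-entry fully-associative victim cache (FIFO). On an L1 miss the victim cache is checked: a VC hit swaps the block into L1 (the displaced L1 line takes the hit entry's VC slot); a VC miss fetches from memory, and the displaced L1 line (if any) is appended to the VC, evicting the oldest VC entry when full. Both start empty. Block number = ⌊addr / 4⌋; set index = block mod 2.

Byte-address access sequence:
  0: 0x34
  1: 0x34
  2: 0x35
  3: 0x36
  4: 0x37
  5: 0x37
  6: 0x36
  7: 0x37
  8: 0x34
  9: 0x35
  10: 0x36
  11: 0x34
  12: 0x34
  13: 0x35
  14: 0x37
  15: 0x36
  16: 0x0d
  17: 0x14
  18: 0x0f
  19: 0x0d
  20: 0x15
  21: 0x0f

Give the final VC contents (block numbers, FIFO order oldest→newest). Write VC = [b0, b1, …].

  [0] addr=0x34 blk=13 s=1: MISS | VC []
  [1] addr=0x34 blk=13 s=1: L1-HIT | VC []
  [2] addr=0x35 blk=13 s=1: L1-HIT | VC []
  [3] addr=0x36 blk=13 s=1: L1-HIT | VC []
  [4] addr=0x37 blk=13 s=1: L1-HIT | VC []
  [5] addr=0x37 blk=13 s=1: L1-HIT | VC []
  [6] addr=0x36 blk=13 s=1: L1-HIT | VC []
  [7] addr=0x37 blk=13 s=1: L1-HIT | VC []
  [8] addr=0x34 blk=13 s=1: L1-HIT | VC []
  [9] addr=0x35 blk=13 s=1: L1-HIT | VC []
  [10] addr=0x36 blk=13 s=1: L1-HIT | VC []
  [11] addr=0x34 blk=13 s=1: L1-HIT | VC []
  [12] addr=0x34 blk=13 s=1: L1-HIT | VC []
  [13] addr=0x35 blk=13 s=1: L1-HIT | VC []
  [14] addr=0x37 blk=13 s=1: L1-HIT | VC []
  [15] addr=0x36 blk=13 s=1: L1-HIT | VC []
  [16] addr=0xd blk=3 s=1: MISS | VC [13]
  [17] addr=0x14 blk=5 s=1: MISS | VC [13, 3]
  [18] addr=0xf blk=3 s=1: VC-HIT | VC [13, 5]
  [19] addr=0xd blk=3 s=1: L1-HIT | VC [13, 5]
  [20] addr=0x15 blk=5 s=1: VC-HIT | VC [13, 3]
  [21] addr=0xf blk=3 s=1: VC-HIT | VC [13, 5]

VC = [13, 5]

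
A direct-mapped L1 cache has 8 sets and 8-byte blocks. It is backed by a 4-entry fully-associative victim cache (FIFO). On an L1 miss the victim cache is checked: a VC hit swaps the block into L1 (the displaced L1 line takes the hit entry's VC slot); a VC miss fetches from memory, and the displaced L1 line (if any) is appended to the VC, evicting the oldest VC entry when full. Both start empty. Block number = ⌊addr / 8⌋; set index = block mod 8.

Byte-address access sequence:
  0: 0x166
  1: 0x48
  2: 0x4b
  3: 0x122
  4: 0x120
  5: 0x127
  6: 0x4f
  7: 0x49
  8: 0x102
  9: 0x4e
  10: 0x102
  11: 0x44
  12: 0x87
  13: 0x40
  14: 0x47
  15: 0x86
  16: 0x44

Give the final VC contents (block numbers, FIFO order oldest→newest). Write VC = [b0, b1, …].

VC = [44, 32, 16]

#0 0x166→b44/s4 MISS; vc=[]
#1 0x48→b9/s1 MISS; vc=[]
#2 0x4b→b9/s1 L1-HIT; vc=[]
#3 0x122→b36/s4 MISS; vc=[44]
#4 0x120→b36/s4 L1-HIT; vc=[44]
#5 0x127→b36/s4 L1-HIT; vc=[44]
#6 0x4f→b9/s1 L1-HIT; vc=[44]
#7 0x49→b9/s1 L1-HIT; vc=[44]
#8 0x102→b32/s0 MISS; vc=[44]
#9 0x4e→b9/s1 L1-HIT; vc=[44]
#10 0x102→b32/s0 L1-HIT; vc=[44]
#11 0x44→b8/s0 MISS; vc=[44,32]
#12 0x87→b16/s0 MISS; vc=[44,32,8]
#13 0x40→b8/s0 VC-HIT; vc=[44,32,16]
#14 0x47→b8/s0 L1-HIT; vc=[44,32,16]
#15 0x86→b16/s0 VC-HIT; vc=[44,32,8]
#16 0x44→b8/s0 VC-HIT; vc=[44,32,16]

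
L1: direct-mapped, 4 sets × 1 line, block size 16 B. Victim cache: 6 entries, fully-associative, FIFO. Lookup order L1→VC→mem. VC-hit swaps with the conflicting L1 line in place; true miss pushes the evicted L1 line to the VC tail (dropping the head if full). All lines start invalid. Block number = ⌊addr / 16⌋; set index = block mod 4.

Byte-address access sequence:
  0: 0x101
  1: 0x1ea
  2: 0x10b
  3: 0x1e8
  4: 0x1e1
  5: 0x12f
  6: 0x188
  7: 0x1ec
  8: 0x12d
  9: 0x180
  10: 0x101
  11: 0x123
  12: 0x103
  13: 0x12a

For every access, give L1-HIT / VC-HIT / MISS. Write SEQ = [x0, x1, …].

  [0] addr=0x101 blk=16 s=0: MISS | VC []
  [1] addr=0x1ea blk=30 s=2: MISS | VC []
  [2] addr=0x10b blk=16 s=0: L1-HIT | VC []
  [3] addr=0x1e8 blk=30 s=2: L1-HIT | VC []
  [4] addr=0x1e1 blk=30 s=2: L1-HIT | VC []
  [5] addr=0x12f blk=18 s=2: MISS | VC [30]
  [6] addr=0x188 blk=24 s=0: MISS | VC [30, 16]
  [7] addr=0x1ec blk=30 s=2: VC-HIT | VC [18, 16]
  [8] addr=0x12d blk=18 s=2: VC-HIT | VC [30, 16]
  [9] addr=0x180 blk=24 s=0: L1-HIT | VC [30, 16]
  [10] addr=0x101 blk=16 s=0: VC-HIT | VC [30, 24]
  [11] addr=0x123 blk=18 s=2: L1-HIT | VC [30, 24]
  [12] addr=0x103 blk=16 s=0: L1-HIT | VC [30, 24]
  [13] addr=0x12a blk=18 s=2: L1-HIT | VC [30, 24]

SEQ = [MISS, MISS, L1-HIT, L1-HIT, L1-HIT, MISS, MISS, VC-HIT, VC-HIT, L1-HIT, VC-HIT, L1-HIT, L1-HIT, L1-HIT]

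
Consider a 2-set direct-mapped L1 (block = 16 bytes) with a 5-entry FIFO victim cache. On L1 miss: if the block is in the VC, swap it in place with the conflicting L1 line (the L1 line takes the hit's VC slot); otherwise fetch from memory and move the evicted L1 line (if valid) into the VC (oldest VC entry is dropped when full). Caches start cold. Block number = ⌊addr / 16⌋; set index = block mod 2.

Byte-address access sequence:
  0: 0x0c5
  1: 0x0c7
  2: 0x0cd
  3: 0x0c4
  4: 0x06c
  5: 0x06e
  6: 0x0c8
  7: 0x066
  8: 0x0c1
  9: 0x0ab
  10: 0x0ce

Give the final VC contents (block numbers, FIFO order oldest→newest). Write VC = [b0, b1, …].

VC = [6, 10]

0: 0xc5 (blk 12, set 0) → MISS  vc=[]
1: 0xc7 (blk 12, set 0) → L1-HIT  vc=[]
2: 0xcd (blk 12, set 0) → L1-HIT  vc=[]
3: 0xc4 (blk 12, set 0) → L1-HIT  vc=[]
4: 0x6c (blk 6, set 0) → MISS  vc=[12]
5: 0x6e (blk 6, set 0) → L1-HIT  vc=[12]
6: 0xc8 (blk 12, set 0) → VC-HIT  vc=[6]
7: 0x66 (blk 6, set 0) → VC-HIT  vc=[12]
8: 0xc1 (blk 12, set 0) → VC-HIT  vc=[6]
9: 0xab (blk 10, set 0) → MISS  vc=[6, 12]
10: 0xce (blk 12, set 0) → VC-HIT  vc=[6, 10]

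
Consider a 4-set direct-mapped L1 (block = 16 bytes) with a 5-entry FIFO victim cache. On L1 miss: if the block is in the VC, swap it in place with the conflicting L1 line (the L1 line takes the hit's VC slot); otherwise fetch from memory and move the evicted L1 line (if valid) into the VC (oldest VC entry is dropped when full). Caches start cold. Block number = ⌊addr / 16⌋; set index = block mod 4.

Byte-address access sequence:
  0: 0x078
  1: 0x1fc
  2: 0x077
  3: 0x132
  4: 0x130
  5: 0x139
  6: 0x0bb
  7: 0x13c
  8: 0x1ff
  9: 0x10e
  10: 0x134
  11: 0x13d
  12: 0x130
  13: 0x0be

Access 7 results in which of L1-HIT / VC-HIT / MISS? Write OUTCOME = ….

0: 0x78 (blk 7, set 3) → MISS  vc=[]
1: 0x1fc (blk 31, set 3) → MISS  vc=[7]
2: 0x77 (blk 7, set 3) → VC-HIT  vc=[31]
3: 0x132 (blk 19, set 3) → MISS  vc=[31, 7]
4: 0x130 (blk 19, set 3) → L1-HIT  vc=[31, 7]
5: 0x139 (blk 19, set 3) → L1-HIT  vc=[31, 7]
6: 0xbb (blk 11, set 3) → MISS  vc=[31, 7, 19]
7: 0x13c (blk 19, set 3) → VC-HIT  vc=[31, 7, 11]
8: 0x1ff (blk 31, set 3) → VC-HIT  vc=[19, 7, 11]
9: 0x10e (blk 16, set 0) → MISS  vc=[19, 7, 11]
10: 0x134 (blk 19, set 3) → VC-HIT  vc=[31, 7, 11]
11: 0x13d (blk 19, set 3) → L1-HIT  vc=[31, 7, 11]
12: 0x130 (blk 19, set 3) → L1-HIT  vc=[31, 7, 11]
13: 0xbe (blk 11, set 3) → VC-HIT  vc=[31, 7, 19]

OUTCOME = VC-HIT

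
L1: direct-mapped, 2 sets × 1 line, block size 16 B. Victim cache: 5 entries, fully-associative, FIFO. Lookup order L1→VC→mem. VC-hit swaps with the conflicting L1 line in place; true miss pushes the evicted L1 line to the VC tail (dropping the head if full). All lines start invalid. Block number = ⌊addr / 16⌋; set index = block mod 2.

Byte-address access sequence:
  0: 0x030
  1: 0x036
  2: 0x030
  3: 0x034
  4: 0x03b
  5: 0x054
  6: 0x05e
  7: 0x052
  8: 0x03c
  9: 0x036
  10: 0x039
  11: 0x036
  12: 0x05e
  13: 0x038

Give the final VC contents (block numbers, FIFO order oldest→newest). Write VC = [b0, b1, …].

VC = [5]

  [0] addr=0x30 blk=3 s=1: MISS | VC []
  [1] addr=0x36 blk=3 s=1: L1-HIT | VC []
  [2] addr=0x30 blk=3 s=1: L1-HIT | VC []
  [3] addr=0x34 blk=3 s=1: L1-HIT | VC []
  [4] addr=0x3b blk=3 s=1: L1-HIT | VC []
  [5] addr=0x54 blk=5 s=1: MISS | VC [3]
  [6] addr=0x5e blk=5 s=1: L1-HIT | VC [3]
  [7] addr=0x52 blk=5 s=1: L1-HIT | VC [3]
  [8] addr=0x3c blk=3 s=1: VC-HIT | VC [5]
  [9] addr=0x36 blk=3 s=1: L1-HIT | VC [5]
  [10] addr=0x39 blk=3 s=1: L1-HIT | VC [5]
  [11] addr=0x36 blk=3 s=1: L1-HIT | VC [5]
  [12] addr=0x5e blk=5 s=1: VC-HIT | VC [3]
  [13] addr=0x38 blk=3 s=1: VC-HIT | VC [5]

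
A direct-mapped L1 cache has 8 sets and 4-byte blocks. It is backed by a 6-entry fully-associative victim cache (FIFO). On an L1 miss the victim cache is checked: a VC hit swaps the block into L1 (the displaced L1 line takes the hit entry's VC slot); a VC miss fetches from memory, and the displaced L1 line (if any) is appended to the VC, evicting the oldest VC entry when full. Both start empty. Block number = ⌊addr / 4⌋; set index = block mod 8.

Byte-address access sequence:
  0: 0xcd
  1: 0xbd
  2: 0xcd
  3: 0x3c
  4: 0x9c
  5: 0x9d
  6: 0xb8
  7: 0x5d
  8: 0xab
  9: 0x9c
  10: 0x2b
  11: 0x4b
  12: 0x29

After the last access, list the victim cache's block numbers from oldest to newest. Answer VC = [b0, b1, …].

VC = [47, 15, 23, 42, 18]

  [0] addr=0xcd blk=51 s=3: MISS | VC []
  [1] addr=0xbd blk=47 s=7: MISS | VC []
  [2] addr=0xcd blk=51 s=3: L1-HIT | VC []
  [3] addr=0x3c blk=15 s=7: MISS | VC [47]
  [4] addr=0x9c blk=39 s=7: MISS | VC [47, 15]
  [5] addr=0x9d blk=39 s=7: L1-HIT | VC [47, 15]
  [6] addr=0xb8 blk=46 s=6: MISS | VC [47, 15]
  [7] addr=0x5d blk=23 s=7: MISS | VC [47, 15, 39]
  [8] addr=0xab blk=42 s=2: MISS | VC [47, 15, 39]
  [9] addr=0x9c blk=39 s=7: VC-HIT | VC [47, 15, 23]
  [10] addr=0x2b blk=10 s=2: MISS | VC [47, 15, 23, 42]
  [11] addr=0x4b blk=18 s=2: MISS | VC [47, 15, 23, 42, 10]
  [12] addr=0x29 blk=10 s=2: VC-HIT | VC [47, 15, 23, 42, 18]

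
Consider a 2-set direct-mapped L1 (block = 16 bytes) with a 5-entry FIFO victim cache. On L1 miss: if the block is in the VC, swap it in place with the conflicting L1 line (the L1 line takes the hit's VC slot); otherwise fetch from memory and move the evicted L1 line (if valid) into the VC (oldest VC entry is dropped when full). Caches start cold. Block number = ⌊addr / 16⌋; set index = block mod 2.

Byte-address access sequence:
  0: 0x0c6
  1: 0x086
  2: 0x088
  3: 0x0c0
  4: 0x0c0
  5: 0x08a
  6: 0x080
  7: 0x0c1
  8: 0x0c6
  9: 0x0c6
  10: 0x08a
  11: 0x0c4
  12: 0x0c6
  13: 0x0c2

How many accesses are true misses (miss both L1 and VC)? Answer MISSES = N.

MISSES = 2

#0 0xc6→b12/s0 MISS; vc=[]
#1 0x86→b8/s0 MISS; vc=[12]
#2 0x88→b8/s0 L1-HIT; vc=[12]
#3 0xc0→b12/s0 VC-HIT; vc=[8]
#4 0xc0→b12/s0 L1-HIT; vc=[8]
#5 0x8a→b8/s0 VC-HIT; vc=[12]
#6 0x80→b8/s0 L1-HIT; vc=[12]
#7 0xc1→b12/s0 VC-HIT; vc=[8]
#8 0xc6→b12/s0 L1-HIT; vc=[8]
#9 0xc6→b12/s0 L1-HIT; vc=[8]
#10 0x8a→b8/s0 VC-HIT; vc=[12]
#11 0xc4→b12/s0 VC-HIT; vc=[8]
#12 0xc6→b12/s0 L1-HIT; vc=[8]
#13 0xc2→b12/s0 L1-HIT; vc=[8]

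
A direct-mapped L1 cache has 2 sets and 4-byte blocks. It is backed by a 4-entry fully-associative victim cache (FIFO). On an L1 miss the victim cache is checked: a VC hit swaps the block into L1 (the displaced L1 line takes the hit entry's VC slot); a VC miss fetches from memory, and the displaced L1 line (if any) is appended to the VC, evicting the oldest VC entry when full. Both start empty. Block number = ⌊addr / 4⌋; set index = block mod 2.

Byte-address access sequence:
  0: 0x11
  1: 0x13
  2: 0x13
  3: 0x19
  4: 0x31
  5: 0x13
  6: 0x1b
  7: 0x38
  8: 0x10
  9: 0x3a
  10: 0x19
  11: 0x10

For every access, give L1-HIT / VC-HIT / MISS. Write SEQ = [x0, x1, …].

0: 0x11 (blk 4, set 0) → MISS  vc=[]
1: 0x13 (blk 4, set 0) → L1-HIT  vc=[]
2: 0x13 (blk 4, set 0) → L1-HIT  vc=[]
3: 0x19 (blk 6, set 0) → MISS  vc=[4]
4: 0x31 (blk 12, set 0) → MISS  vc=[4, 6]
5: 0x13 (blk 4, set 0) → VC-HIT  vc=[12, 6]
6: 0x1b (blk 6, set 0) → VC-HIT  vc=[12, 4]
7: 0x38 (blk 14, set 0) → MISS  vc=[12, 4, 6]
8: 0x10 (blk 4, set 0) → VC-HIT  vc=[12, 14, 6]
9: 0x3a (blk 14, set 0) → VC-HIT  vc=[12, 4, 6]
10: 0x19 (blk 6, set 0) → VC-HIT  vc=[12, 4, 14]
11: 0x10 (blk 4, set 0) → VC-HIT  vc=[12, 6, 14]

SEQ = [MISS, L1-HIT, L1-HIT, MISS, MISS, VC-HIT, VC-HIT, MISS, VC-HIT, VC-HIT, VC-HIT, VC-HIT]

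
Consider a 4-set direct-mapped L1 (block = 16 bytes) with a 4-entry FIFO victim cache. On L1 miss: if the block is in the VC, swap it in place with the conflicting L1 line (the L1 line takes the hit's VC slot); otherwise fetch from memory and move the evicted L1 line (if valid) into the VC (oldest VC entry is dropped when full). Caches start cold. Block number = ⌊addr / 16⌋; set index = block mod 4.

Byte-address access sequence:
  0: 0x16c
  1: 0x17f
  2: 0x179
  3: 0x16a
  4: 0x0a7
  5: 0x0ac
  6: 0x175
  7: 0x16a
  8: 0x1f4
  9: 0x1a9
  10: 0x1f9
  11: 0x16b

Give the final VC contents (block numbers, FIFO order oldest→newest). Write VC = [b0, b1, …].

  [0] addr=0x16c blk=22 s=2: MISS | VC []
  [1] addr=0x17f blk=23 s=3: MISS | VC []
  [2] addr=0x179 blk=23 s=3: L1-HIT | VC []
  [3] addr=0x16a blk=22 s=2: L1-HIT | VC []
  [4] addr=0xa7 blk=10 s=2: MISS | VC [22]
  [5] addr=0xac blk=10 s=2: L1-HIT | VC [22]
  [6] addr=0x175 blk=23 s=3: L1-HIT | VC [22]
  [7] addr=0x16a blk=22 s=2: VC-HIT | VC [10]
  [8] addr=0x1f4 blk=31 s=3: MISS | VC [10, 23]
  [9] addr=0x1a9 blk=26 s=2: MISS | VC [10, 23, 22]
  [10] addr=0x1f9 blk=31 s=3: L1-HIT | VC [10, 23, 22]
  [11] addr=0x16b blk=22 s=2: VC-HIT | VC [10, 23, 26]

VC = [10, 23, 26]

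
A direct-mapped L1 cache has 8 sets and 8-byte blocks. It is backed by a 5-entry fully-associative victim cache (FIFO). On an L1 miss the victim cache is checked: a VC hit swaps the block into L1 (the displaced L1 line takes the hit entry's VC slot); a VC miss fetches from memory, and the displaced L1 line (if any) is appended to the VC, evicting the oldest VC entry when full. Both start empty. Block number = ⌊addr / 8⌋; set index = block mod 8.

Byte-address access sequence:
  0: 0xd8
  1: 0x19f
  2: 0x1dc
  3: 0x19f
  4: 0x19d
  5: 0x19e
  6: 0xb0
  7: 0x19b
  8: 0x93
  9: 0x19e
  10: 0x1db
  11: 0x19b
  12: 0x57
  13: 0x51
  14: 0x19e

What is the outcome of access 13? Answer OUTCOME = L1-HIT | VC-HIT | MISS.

#0 0xd8→b27/s3 MISS; vc=[]
#1 0x19f→b51/s3 MISS; vc=[27]
#2 0x1dc→b59/s3 MISS; vc=[27,51]
#3 0x19f→b51/s3 VC-HIT; vc=[27,59]
#4 0x19d→b51/s3 L1-HIT; vc=[27,59]
#5 0x19e→b51/s3 L1-HIT; vc=[27,59]
#6 0xb0→b22/s6 MISS; vc=[27,59]
#7 0x19b→b51/s3 L1-HIT; vc=[27,59]
#8 0x93→b18/s2 MISS; vc=[27,59]
#9 0x19e→b51/s3 L1-HIT; vc=[27,59]
#10 0x1db→b59/s3 VC-HIT; vc=[27,51]
#11 0x19b→b51/s3 VC-HIT; vc=[27,59]
#12 0x57→b10/s2 MISS; vc=[27,59,18]
#13 0x51→b10/s2 L1-HIT; vc=[27,59,18]
#14 0x19e→b51/s3 L1-HIT; vc=[27,59,18]

OUTCOME = L1-HIT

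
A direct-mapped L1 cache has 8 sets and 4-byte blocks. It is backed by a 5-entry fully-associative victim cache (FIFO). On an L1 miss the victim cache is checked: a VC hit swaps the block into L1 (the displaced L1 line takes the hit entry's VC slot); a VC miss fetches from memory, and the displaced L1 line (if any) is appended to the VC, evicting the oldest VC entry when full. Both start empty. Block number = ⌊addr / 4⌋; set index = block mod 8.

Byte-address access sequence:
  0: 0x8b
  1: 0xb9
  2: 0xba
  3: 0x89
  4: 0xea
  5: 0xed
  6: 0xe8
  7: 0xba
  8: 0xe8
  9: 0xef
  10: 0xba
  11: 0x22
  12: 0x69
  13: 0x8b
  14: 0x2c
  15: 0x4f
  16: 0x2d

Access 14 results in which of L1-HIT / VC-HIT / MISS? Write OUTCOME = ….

  [0] addr=0x8b blk=34 s=2: MISS | VC []
  [1] addr=0xb9 blk=46 s=6: MISS | VC []
  [2] addr=0xba blk=46 s=6: L1-HIT | VC []
  [3] addr=0x89 blk=34 s=2: L1-HIT | VC []
  [4] addr=0xea blk=58 s=2: MISS | VC [34]
  [5] addr=0xed blk=59 s=3: MISS | VC [34]
  [6] addr=0xe8 blk=58 s=2: L1-HIT | VC [34]
  [7] addr=0xba blk=46 s=6: L1-HIT | VC [34]
  [8] addr=0xe8 blk=58 s=2: L1-HIT | VC [34]
  [9] addr=0xef blk=59 s=3: L1-HIT | VC [34]
  [10] addr=0xba blk=46 s=6: L1-HIT | VC [34]
  [11] addr=0x22 blk=8 s=0: MISS | VC [34]
  [12] addr=0x69 blk=26 s=2: MISS | VC [34, 58]
  [13] addr=0x8b blk=34 s=2: VC-HIT | VC [26, 58]
  [14] addr=0x2c blk=11 s=3: MISS | VC [26, 58, 59]
  [15] addr=0x4f blk=19 s=3: MISS | VC [26, 58, 59, 11]
  [16] addr=0x2d blk=11 s=3: VC-HIT | VC [26, 58, 59, 19]

OUTCOME = MISS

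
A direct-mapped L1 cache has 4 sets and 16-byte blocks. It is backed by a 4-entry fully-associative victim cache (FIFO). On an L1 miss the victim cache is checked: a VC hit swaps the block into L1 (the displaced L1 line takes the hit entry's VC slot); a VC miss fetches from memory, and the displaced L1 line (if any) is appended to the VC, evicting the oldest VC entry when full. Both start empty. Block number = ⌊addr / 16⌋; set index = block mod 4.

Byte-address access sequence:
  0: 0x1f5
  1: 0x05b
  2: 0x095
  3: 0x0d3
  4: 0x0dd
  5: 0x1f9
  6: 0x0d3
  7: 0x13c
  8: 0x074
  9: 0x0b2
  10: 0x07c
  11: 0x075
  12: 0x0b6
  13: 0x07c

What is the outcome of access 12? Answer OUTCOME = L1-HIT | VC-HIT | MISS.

  [0] addr=0x1f5 blk=31 s=3: MISS | VC []
  [1] addr=0x5b blk=5 s=1: MISS | VC []
  [2] addr=0x95 blk=9 s=1: MISS | VC [5]
  [3] addr=0xd3 blk=13 s=1: MISS | VC [5, 9]
  [4] addr=0xdd blk=13 s=1: L1-HIT | VC [5, 9]
  [5] addr=0x1f9 blk=31 s=3: L1-HIT | VC [5, 9]
  [6] addr=0xd3 blk=13 s=1: L1-HIT | VC [5, 9]
  [7] addr=0x13c blk=19 s=3: MISS | VC [5, 9, 31]
  [8] addr=0x74 blk=7 s=3: MISS | VC [5, 9, 31, 19]
  [9] addr=0xb2 blk=11 s=3: MISS | VC [9, 31, 19, 7]
  [10] addr=0x7c blk=7 s=3: VC-HIT | VC [9, 31, 19, 11]
  [11] addr=0x75 blk=7 s=3: L1-HIT | VC [9, 31, 19, 11]
  [12] addr=0xb6 blk=11 s=3: VC-HIT | VC [9, 31, 19, 7]
  [13] addr=0x7c blk=7 s=3: VC-HIT | VC [9, 31, 19, 11]

OUTCOME = VC-HIT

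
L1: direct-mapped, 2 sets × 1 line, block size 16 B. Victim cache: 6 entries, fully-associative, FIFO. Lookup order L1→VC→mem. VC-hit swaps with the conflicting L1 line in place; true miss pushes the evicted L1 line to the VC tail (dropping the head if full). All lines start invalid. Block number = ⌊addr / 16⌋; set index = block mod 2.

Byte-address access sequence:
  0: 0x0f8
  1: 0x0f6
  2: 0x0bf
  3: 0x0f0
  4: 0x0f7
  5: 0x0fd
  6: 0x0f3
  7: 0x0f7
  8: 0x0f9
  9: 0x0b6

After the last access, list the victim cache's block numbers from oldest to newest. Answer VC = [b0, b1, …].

VC = [15]

0: 0xf8 (blk 15, set 1) → MISS  vc=[]
1: 0xf6 (blk 15, set 1) → L1-HIT  vc=[]
2: 0xbf (blk 11, set 1) → MISS  vc=[15]
3: 0xf0 (blk 15, set 1) → VC-HIT  vc=[11]
4: 0xf7 (blk 15, set 1) → L1-HIT  vc=[11]
5: 0xfd (blk 15, set 1) → L1-HIT  vc=[11]
6: 0xf3 (blk 15, set 1) → L1-HIT  vc=[11]
7: 0xf7 (blk 15, set 1) → L1-HIT  vc=[11]
8: 0xf9 (blk 15, set 1) → L1-HIT  vc=[11]
9: 0xb6 (blk 11, set 1) → VC-HIT  vc=[15]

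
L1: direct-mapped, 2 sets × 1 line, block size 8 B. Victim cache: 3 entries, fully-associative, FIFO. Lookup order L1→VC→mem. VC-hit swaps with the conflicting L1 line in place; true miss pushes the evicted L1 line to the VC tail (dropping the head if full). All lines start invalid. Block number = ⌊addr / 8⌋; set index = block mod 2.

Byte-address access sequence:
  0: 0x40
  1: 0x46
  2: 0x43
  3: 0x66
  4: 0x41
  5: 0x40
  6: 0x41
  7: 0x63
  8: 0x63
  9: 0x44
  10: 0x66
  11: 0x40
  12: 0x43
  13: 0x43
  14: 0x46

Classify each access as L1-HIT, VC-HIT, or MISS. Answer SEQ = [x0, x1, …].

SEQ = [MISS, L1-HIT, L1-HIT, MISS, VC-HIT, L1-HIT, L1-HIT, VC-HIT, L1-HIT, VC-HIT, VC-HIT, VC-HIT, L1-HIT, L1-HIT, L1-HIT]

0: 0x40 (blk 8, set 0) → MISS  vc=[]
1: 0x46 (blk 8, set 0) → L1-HIT  vc=[]
2: 0x43 (blk 8, set 0) → L1-HIT  vc=[]
3: 0x66 (blk 12, set 0) → MISS  vc=[8]
4: 0x41 (blk 8, set 0) → VC-HIT  vc=[12]
5: 0x40 (blk 8, set 0) → L1-HIT  vc=[12]
6: 0x41 (blk 8, set 0) → L1-HIT  vc=[12]
7: 0x63 (blk 12, set 0) → VC-HIT  vc=[8]
8: 0x63 (blk 12, set 0) → L1-HIT  vc=[8]
9: 0x44 (blk 8, set 0) → VC-HIT  vc=[12]
10: 0x66 (blk 12, set 0) → VC-HIT  vc=[8]
11: 0x40 (blk 8, set 0) → VC-HIT  vc=[12]
12: 0x43 (blk 8, set 0) → L1-HIT  vc=[12]
13: 0x43 (blk 8, set 0) → L1-HIT  vc=[12]
14: 0x46 (blk 8, set 0) → L1-HIT  vc=[12]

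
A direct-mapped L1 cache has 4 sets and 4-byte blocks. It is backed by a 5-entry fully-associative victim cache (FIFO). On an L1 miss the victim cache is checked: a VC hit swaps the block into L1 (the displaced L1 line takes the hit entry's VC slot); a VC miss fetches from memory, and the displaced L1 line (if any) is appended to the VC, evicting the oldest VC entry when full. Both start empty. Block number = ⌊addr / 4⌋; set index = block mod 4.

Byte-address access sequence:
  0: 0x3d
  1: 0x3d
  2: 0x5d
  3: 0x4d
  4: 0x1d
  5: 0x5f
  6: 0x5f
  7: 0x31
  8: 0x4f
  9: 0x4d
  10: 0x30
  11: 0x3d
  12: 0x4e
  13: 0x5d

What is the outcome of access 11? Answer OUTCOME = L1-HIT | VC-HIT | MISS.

#0 0x3d→b15/s3 MISS; vc=[]
#1 0x3d→b15/s3 L1-HIT; vc=[]
#2 0x5d→b23/s3 MISS; vc=[15]
#3 0x4d→b19/s3 MISS; vc=[15,23]
#4 0x1d→b7/s3 MISS; vc=[15,23,19]
#5 0x5f→b23/s3 VC-HIT; vc=[15,7,19]
#6 0x5f→b23/s3 L1-HIT; vc=[15,7,19]
#7 0x31→b12/s0 MISS; vc=[15,7,19]
#8 0x4f→b19/s3 VC-HIT; vc=[15,7,23]
#9 0x4d→b19/s3 L1-HIT; vc=[15,7,23]
#10 0x30→b12/s0 L1-HIT; vc=[15,7,23]
#11 0x3d→b15/s3 VC-HIT; vc=[19,7,23]
#12 0x4e→b19/s3 VC-HIT; vc=[15,7,23]
#13 0x5d→b23/s3 VC-HIT; vc=[15,7,19]

OUTCOME = VC-HIT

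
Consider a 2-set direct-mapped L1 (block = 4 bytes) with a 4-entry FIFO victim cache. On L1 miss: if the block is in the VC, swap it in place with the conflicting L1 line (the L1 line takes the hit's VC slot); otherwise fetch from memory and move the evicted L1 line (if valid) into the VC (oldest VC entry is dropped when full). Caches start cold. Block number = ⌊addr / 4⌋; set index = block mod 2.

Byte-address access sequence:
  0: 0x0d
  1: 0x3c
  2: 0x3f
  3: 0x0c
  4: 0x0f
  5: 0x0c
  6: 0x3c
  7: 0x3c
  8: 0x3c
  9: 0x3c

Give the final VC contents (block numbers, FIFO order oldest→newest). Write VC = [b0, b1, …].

VC = [3]

  [0] addr=0xd blk=3 s=1: MISS | VC []
  [1] addr=0x3c blk=15 s=1: MISS | VC [3]
  [2] addr=0x3f blk=15 s=1: L1-HIT | VC [3]
  [3] addr=0xc blk=3 s=1: VC-HIT | VC [15]
  [4] addr=0xf blk=3 s=1: L1-HIT | VC [15]
  [5] addr=0xc blk=3 s=1: L1-HIT | VC [15]
  [6] addr=0x3c blk=15 s=1: VC-HIT | VC [3]
  [7] addr=0x3c blk=15 s=1: L1-HIT | VC [3]
  [8] addr=0x3c blk=15 s=1: L1-HIT | VC [3]
  [9] addr=0x3c blk=15 s=1: L1-HIT | VC [3]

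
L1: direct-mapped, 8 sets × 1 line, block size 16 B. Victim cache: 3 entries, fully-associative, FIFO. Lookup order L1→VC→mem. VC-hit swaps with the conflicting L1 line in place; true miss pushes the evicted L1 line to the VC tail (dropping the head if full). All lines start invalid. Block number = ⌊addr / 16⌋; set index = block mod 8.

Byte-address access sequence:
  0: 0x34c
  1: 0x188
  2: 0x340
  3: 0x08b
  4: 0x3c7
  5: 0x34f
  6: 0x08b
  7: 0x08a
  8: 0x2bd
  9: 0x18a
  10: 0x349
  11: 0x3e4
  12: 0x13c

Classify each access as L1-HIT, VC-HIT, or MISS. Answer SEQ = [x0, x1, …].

0: 0x34c (blk 52, set 4) → MISS  vc=[]
1: 0x188 (blk 24, set 0) → MISS  vc=[]
2: 0x340 (blk 52, set 4) → L1-HIT  vc=[]
3: 0x8b (blk 8, set 0) → MISS  vc=[24]
4: 0x3c7 (blk 60, set 4) → MISS  vc=[24, 52]
5: 0x34f (blk 52, set 4) → VC-HIT  vc=[24, 60]
6: 0x8b (blk 8, set 0) → L1-HIT  vc=[24, 60]
7: 0x8a (blk 8, set 0) → L1-HIT  vc=[24, 60]
8: 0x2bd (blk 43, set 3) → MISS  vc=[24, 60]
9: 0x18a (blk 24, set 0) → VC-HIT  vc=[8, 60]
10: 0x349 (blk 52, set 4) → L1-HIT  vc=[8, 60]
11: 0x3e4 (blk 62, set 6) → MISS  vc=[8, 60]
12: 0x13c (blk 19, set 3) → MISS  vc=[8, 60, 43]

SEQ = [MISS, MISS, L1-HIT, MISS, MISS, VC-HIT, L1-HIT, L1-HIT, MISS, VC-HIT, L1-HIT, MISS, MISS]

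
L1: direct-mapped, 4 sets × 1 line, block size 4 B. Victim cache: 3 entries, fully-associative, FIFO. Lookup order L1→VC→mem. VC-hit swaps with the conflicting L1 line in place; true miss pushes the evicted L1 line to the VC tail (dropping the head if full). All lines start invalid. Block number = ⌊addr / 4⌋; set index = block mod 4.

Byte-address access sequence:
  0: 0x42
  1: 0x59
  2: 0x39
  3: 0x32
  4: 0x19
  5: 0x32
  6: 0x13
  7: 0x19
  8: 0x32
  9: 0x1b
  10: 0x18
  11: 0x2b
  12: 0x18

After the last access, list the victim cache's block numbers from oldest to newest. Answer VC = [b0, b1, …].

  [0] addr=0x42 blk=16 s=0: MISS | VC []
  [1] addr=0x59 blk=22 s=2: MISS | VC []
  [2] addr=0x39 blk=14 s=2: MISS | VC [22]
  [3] addr=0x32 blk=12 s=0: MISS | VC [22, 16]
  [4] addr=0x19 blk=6 s=2: MISS | VC [22, 16, 14]
  [5] addr=0x32 blk=12 s=0: L1-HIT | VC [22, 16, 14]
  [6] addr=0x13 blk=4 s=0: MISS | VC [16, 14, 12]
  [7] addr=0x19 blk=6 s=2: L1-HIT | VC [16, 14, 12]
  [8] addr=0x32 blk=12 s=0: VC-HIT | VC [16, 14, 4]
  [9] addr=0x1b blk=6 s=2: L1-HIT | VC [16, 14, 4]
  [10] addr=0x18 blk=6 s=2: L1-HIT | VC [16, 14, 4]
  [11] addr=0x2b blk=10 s=2: MISS | VC [14, 4, 6]
  [12] addr=0x18 blk=6 s=2: VC-HIT | VC [14, 4, 10]

VC = [14, 4, 10]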